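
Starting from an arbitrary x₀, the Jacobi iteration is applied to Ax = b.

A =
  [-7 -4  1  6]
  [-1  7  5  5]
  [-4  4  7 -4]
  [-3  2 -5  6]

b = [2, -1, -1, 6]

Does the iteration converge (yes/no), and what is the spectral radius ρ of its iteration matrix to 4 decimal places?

no, ρ = 1.5746

Write A = D+L+U with D = diag(-7, 7, 7, 6).
Jacobi T = -D⁻¹(L+U): T[2,0] = -(-4)/(7) = +0.5714; T[2,2] = 0.
  T[0,:] = [+0.0000, -0.5714, +0.1429, +0.8571]
  T[1,:] = [+0.1429, +0.0000, -0.7143, -0.7143]
  T[2,:] = [+0.5714, -0.5714, +0.0000, +0.5714]
  T[3,:] = [+0.5000, -0.3333, +0.8333, +0.0000]
|roots of det(T-λI)|: 1.5746, 0.7674, 0.7674, 0.2578.
ρ(T) = max|λ| = 1.5746; 1.5746 > 1: divergent.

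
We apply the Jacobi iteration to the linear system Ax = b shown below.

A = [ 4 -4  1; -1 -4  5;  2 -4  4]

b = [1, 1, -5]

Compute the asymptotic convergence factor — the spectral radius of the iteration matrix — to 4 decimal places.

1.2544

Split A = D + L + U, D = diag(4, -4, 4).
T_J = -D⁻¹(L+U): T[1,0] = -(-1)/(-4) = -0.2500; T[1,1] = 0.
  T[0,:] = [+0.0000  +1.0000  -0.2500]
  T[1,:] = [-0.2500  +0.0000  +1.2500]
  T[2,:] = [-0.5000  +1.0000  +0.0000]
|roots of det(T-λI)|: 1.2544, 0.6697, 0.6697.
ρ = 1.2544; 1.2544 > 1, so it fails to converge.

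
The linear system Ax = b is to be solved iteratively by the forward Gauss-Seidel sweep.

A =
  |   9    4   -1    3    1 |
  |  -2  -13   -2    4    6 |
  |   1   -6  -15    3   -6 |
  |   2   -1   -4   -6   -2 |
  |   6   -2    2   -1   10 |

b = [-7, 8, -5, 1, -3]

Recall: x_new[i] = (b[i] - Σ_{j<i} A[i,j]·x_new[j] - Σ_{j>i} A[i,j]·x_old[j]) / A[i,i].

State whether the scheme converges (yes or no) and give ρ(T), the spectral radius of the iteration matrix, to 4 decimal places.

Split A = D + L + U, D = diag(9, -13, -15, -6, 10).
GS T = -(D+L)⁻¹U: row 0 first, T[0,4] = -(1)/(9) = -0.1111; later rows by forward substitution.
  T[0,:] = [+0.0000 -0.4444 +0.1111 -0.3333 -0.1111]
  T[1,:] = [+0.0000 +0.0684 -0.1709 +0.3590 +0.4786]
  T[2,:] = [+0.0000 -0.0570 +0.0758 +0.0342 -0.5989]
  T[3,:] = [+0.0000 -0.1216 +0.0150 -0.1937 -0.0509]
  T[4,:] = [+0.0000 +0.2796 -0.1145 +0.2456 +0.2771]
|λ(T)| sorted: 0.6438, 0.2103, 0.2103, 0.0961, 0.0000.
ρ(T) = max|λ| = 0.6438; 0.6438 < 1, so it converges for any x₀.

yes, ρ = 0.6438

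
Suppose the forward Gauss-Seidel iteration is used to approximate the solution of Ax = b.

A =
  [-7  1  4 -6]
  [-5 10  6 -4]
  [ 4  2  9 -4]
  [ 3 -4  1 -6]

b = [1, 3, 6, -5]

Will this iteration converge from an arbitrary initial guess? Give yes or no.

Let D = diag(-7, 10, 9, -6); L, U the strict triangles.
GS T = -(D+L)⁻¹U: row 0 first, T[0,2] = -(4)/(-7) = +0.5714; later rows by forward substitution.
  T[0,:] = [+0.0000, +0.1429, +0.5714, -0.8571]
  T[1,:] = [+0.0000, +0.0714, -0.3143, -0.0286]
  T[2,:] = [+0.0000, -0.0794, -0.1841, +0.8317]
  T[3,:] = [+0.0000, +0.0106, +0.4646, -0.2709]
|eigenvalues of T|: 0.8645, 0.4296, 0.0513, 0.0000.
ρ(T) = max|λ| = 0.8645; 0.8645 < 1 ⇒ converges.

yes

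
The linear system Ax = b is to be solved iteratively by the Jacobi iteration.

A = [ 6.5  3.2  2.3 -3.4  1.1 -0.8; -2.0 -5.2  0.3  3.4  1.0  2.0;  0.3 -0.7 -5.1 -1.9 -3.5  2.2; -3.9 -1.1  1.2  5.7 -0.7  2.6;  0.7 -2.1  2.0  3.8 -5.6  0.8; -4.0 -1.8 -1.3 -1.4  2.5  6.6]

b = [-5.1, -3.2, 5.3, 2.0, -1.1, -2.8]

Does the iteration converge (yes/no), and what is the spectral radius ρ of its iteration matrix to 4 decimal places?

no, ρ = 1.1566

Split A = D + L + U, D = diag(6.5, -5.2, -5.1, 5.7, -5.6, 6.6).
Jacobi: T = -D⁻¹(L+U), T[1,5] = -(2)/(-5.2) = +0.3846; T[1,1] = 0.
  T[0,:] = [+0.0000 -0.4923 -0.3538 +0.5231 -0.1692 +0.1231]
  T[1,:] = [-0.3846 +0.0000 +0.0577 +0.6538 +0.1923 +0.3846]
  T[2,:] = [+0.0588 -0.1373 +0.0000 -0.3725 -0.6863 +0.4314]
  T[3,:] = [+0.6842 +0.1930 -0.2105 +0.0000 +0.1228 -0.4561]
  T[4,:] = [+0.1250 -0.3750 +0.3571 +0.6786 +0.0000 +0.1429]
  T[5,:] = [+0.6061 +0.2727 +0.1970 +0.2121 -0.3788 +0.0000]
eigenvalue magnitudes: 1.1566, 0.6495, 0.6495, 0.6428, 0.6428, 0.1729.
spectral radius ρ = 1.1566; 1.1566 > 1: divergent.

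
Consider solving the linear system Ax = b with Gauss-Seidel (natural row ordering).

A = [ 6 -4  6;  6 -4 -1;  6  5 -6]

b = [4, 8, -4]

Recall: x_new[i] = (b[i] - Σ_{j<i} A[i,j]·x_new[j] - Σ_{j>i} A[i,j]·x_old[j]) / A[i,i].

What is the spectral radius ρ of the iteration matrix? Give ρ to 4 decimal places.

Split A = D + L + U, D = diag(6, -4, -6).
GS T = -(D+L)⁻¹U: row 0 first, T[0,2] = -(6)/(6) = -1.0000; later rows by forward substitution.
  T[0,:] = [+0.0000, +0.6667, -1.0000]
  T[1,:] = [+0.0000, +1.0000, -1.7500]
  T[2,:] = [+0.0000, +1.5000, -2.4583]
moduli |λ_i(T)| = 1.3333, 0.1250, 0.0000.
spectral radius ρ = 1.3333; 1.3333 > 1, so it fails to converge.

1.3333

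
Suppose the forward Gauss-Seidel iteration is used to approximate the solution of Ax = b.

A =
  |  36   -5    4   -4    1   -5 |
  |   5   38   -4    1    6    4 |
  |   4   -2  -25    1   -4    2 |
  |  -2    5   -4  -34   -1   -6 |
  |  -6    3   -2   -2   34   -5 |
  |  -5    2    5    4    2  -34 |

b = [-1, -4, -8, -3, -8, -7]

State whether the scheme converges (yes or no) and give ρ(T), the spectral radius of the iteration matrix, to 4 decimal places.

yes, ρ = 0.1554

Write A = D+L+U with D = diag(36, 38, -25, -34, 34, -34).
GS T = -(D+L)⁻¹U: row 0 first, T[0,4] = -(1)/(36) = -0.0278; later rows by forward substitution.
  T[0,:] = [+0.0000 +0.1389 -0.1111 +0.1111 -0.0278 +0.1389]
  T[1,:] = [+0.0000 -0.0183 +0.1199 -0.0409 -0.1542 -0.1235]
  T[2,:] = [+0.0000 +0.0237 -0.0274 +0.0611 -0.1521 +0.1121]
  T[3,:] = [+0.0000 -0.0136 +0.0274 -0.0197 -0.0326 -0.2160]
  T[4,:] = [+0.0000 +0.0267 -0.0302 +0.0257 -0.0022 +0.1764]
  T[5,:] = [+0.0000 -0.0181 +0.0208 -0.0106 -0.0313 -0.0262]
|roots of det(T-λI)|: 0.1554, 0.0801, 0.0801, 0.0504, 0.0074, 0.0000.
ρ(T) = max|λ| = 0.1554; 0.1554 < 1, so it converges for any x₀.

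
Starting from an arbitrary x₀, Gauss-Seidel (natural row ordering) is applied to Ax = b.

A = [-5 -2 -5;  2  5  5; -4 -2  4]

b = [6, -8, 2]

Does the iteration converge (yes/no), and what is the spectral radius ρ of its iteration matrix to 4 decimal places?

no, ρ = 1.4214

Let D = diag(-5, 5, 4); L, U the strict triangles.
Gauss-Seidel: T = -(D+L)⁻¹U, row 0 first, T[0,2] = -(-5)/(-5) = -1.0000; later rows by forward substitution.
  T[0,:] = [+0.0000, -0.4000, -1.0000]
  T[1,:] = [+0.0000, +0.1600, -0.6000]
  T[2,:] = [+0.0000, -0.3200, -1.3000]
|λ(T)| sorted: 1.4214, 0.2814, 0.0000.
spectral radius ρ = 1.4214; 1.4214 > 1: divergent.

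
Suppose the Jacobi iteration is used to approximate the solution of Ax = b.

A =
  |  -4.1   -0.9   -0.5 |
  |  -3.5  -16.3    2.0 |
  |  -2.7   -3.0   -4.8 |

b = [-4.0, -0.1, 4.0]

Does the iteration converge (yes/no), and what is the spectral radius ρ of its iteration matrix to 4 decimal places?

Diagonal D = diag(-4.1, -16.3, -4.8); L, U strict lower/upper.
Jacobi: T = -D⁻¹(L+U), T[0,2] = -(-0.5)/(-4.1) = -0.1220; T[0,0] = 0.
  T[0,:] = [+0.0000, -0.2195, -0.1220]
  T[1,:] = [-0.2147, +0.0000, +0.1227]
  T[2,:] = [-0.5625, -0.6250, +0.0000]
moduli |λ_i(T)| = 0.2116, 0.1797, 0.0320.
ρ(T) = max|λ| = 0.2116; 0.2116 < 1: convergent.

yes, ρ = 0.2116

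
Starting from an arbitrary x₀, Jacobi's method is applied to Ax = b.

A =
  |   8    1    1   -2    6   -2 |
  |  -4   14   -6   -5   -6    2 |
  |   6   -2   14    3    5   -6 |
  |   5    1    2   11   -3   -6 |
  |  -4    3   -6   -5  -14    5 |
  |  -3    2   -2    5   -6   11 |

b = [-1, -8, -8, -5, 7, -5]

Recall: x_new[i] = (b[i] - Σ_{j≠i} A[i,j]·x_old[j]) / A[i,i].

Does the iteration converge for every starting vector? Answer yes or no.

A = D + L + U where D = diag(8, 14, 14, 11, -14, 11).
Jacobi: T = -D⁻¹(L+U), T[4,1] = -(3)/(-14) = +0.2143; T[4,4] = 0.
  T[0,:] = [+0.0000, -0.1250, -0.1250, +0.2500, -0.7500, +0.2500]
  T[1,:] = [+0.2857, +0.0000, +0.4286, +0.3571, +0.4286, -0.1429]
  T[2,:] = [-0.4286, +0.1429, +0.0000, -0.2143, -0.3571, +0.4286]
  T[3,:] = [-0.4545, -0.0909, -0.1818, +0.0000, +0.2727, +0.5455]
  T[4,:] = [-0.2857, +0.2143, -0.4286, -0.3571, +0.0000, +0.3571]
  T[5,:] = [+0.2727, -0.1818, +0.1818, -0.4545, +0.5455, +0.0000]
|λ(T)| sorted: 1.2350, 0.6829, 0.6829, 0.3608, 0.3385, 0.3385.
spectral radius ρ = 1.2350; 1.2350 > 1: divergent.

no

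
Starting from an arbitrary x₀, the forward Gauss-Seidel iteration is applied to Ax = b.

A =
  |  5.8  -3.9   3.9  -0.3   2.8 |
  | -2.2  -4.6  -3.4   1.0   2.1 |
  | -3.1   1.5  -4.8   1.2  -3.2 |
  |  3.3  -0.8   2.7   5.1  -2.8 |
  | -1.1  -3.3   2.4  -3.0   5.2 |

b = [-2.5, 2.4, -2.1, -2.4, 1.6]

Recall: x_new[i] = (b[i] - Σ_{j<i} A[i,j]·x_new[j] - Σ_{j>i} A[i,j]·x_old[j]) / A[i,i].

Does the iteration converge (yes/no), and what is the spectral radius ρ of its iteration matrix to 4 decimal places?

no, ρ = 1.1513

Let D = diag(5.8, -4.6, -4.8, 5.1, 5.2); L, U the strict triangles.
T_GS = -(D+L)⁻¹U: row 0 first, T[0,2] = -(3.9)/(5.8) = -0.6724; later rows by forward substitution.
  T[0,:] = [+0.0000, +0.6724, -0.6724, +0.0517, -0.4828]
  T[1,:] = [+0.0000, -0.3216, -0.4175, +0.1927, +0.6874]
  T[2,:] = [+0.0000, -0.5348, +0.3038, +0.2768, -0.1401]
  T[3,:] = [+0.0000, -0.2024, +0.2088, -0.1498, +1.0434]
  T[4,:] = [+0.0000, +0.0682, -0.4270, -0.0810, +1.0007]
|λ(T)| sorted: 1.1513, 0.5638, 0.3160, 0.0704, 0.0000.
spectral radius ρ = 1.1513; 1.1513 > 1: divergent.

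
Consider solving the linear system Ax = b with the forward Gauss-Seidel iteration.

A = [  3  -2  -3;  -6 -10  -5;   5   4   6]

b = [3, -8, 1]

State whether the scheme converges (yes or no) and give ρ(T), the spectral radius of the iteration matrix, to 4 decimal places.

Write A = D+L+U with D = diag(3, -10, 6).
T_GS = -(D+L)⁻¹U: row 0 first, T[0,2] = -(-3)/(3) = +1.0000; later rows by forward substitution.
  T[0,:] = [+0.0000  +0.6667  +1.0000]
  T[1,:] = [+0.0000  -0.4000  -1.1000]
  T[2,:] = [+0.0000  -0.2889  -0.1000]
|eigenvalues of T|: 0.8333, 0.3333, 0.0000.
spectral radius ρ = 0.8333; 0.8333 < 1 ⇒ converges.

yes, ρ = 0.8333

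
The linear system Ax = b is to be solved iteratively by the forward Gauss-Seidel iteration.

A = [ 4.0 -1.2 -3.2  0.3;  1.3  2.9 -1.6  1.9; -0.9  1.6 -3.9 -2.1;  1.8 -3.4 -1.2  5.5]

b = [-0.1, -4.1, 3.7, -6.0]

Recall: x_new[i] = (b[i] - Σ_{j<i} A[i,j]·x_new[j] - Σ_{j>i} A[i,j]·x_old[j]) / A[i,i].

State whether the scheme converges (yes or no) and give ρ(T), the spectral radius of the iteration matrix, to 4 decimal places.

Let D = diag(4, 2.9, -3.9, 5.5); L, U the strict triangles.
Gauss-Seidel: T = -(D+L)⁻¹U, row 0 first, T[0,2] = -(-3.2)/(4) = +0.8000; later rows by forward substitution.
  T[0,:] = [+0.0000, +0.3000, +0.8000, -0.0750]
  T[1,:] = [+0.0000, -0.1345, +0.1931, -0.6216]
  T[2,:] = [+0.0000, -0.1244, -0.1054, -0.7761]
  T[3,:] = [+0.0000, -0.2085, -0.1654, -0.5290]
|λ(T)| sorted: 0.8382, 0.2244, 0.1551, 0.0000.
spectral radius ρ = 0.8382; 0.8382 < 1: convergent.

yes, ρ = 0.8382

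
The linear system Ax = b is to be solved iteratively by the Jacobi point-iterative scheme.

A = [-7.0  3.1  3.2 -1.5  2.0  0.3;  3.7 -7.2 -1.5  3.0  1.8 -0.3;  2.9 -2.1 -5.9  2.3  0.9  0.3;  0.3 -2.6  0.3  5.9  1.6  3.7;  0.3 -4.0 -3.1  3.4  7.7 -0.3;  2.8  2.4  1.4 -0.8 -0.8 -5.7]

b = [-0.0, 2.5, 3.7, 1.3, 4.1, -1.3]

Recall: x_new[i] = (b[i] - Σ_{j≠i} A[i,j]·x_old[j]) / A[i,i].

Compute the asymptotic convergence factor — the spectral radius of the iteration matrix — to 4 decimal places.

1.1835

Let D = diag(-7, -7.2, -5.9, 5.9, 7.7, -5.7); L, U the strict triangles.
T_J = -D⁻¹(L+U): T[0,1] = -(3.1)/(-7) = +0.4429; T[0,0] = 0.
  T[0,:] = [+0.0000, +0.4429, +0.4571, -0.2143, +0.2857, +0.0429]
  T[1,:] = [+0.5139, +0.0000, -0.2083, +0.4167, +0.2500, -0.0417]
  T[2,:] = [+0.4915, -0.3559, +0.0000, +0.3898, +0.1525, +0.0508]
  T[3,:] = [-0.0508, +0.4407, -0.0508, +0.0000, -0.2712, -0.6271]
  T[4,:] = [-0.0390, +0.5195, +0.4026, -0.4416, +0.0000, +0.0390]
  T[5,:] = [+0.4912, +0.4211, +0.2456, -0.1404, -0.1404, +0.0000]
|λ(T)| sorted: 1.1835, 0.7608, 0.3044, 0.2523, 0.1924, 0.1924.
spectral radius ρ = 1.1835; 1.1835 > 1, so it fails to converge.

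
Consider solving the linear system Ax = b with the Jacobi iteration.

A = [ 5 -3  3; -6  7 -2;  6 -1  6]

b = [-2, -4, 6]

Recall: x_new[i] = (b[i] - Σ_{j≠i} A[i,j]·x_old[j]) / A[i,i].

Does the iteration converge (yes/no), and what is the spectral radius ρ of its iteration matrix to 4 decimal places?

no, ρ = 1.1750

Write A = D+L+U with D = diag(5, 7, 6).
T_J = -D⁻¹(L+U): T[1,2] = -(-2)/(7) = +0.2857; T[1,1] = 0.
  T[0,:] = [+0.0000  +0.6000  -0.6000]
  T[1,:] = [+0.8571  +0.0000  +0.2857]
  T[2,:] = [-1.0000  +0.1667  +0.0000]
eigenvalue magnitudes: 1.1750, 0.9430, 0.2321.
spectral radius ρ = 1.1750; 1.1750 > 1, so it fails to converge.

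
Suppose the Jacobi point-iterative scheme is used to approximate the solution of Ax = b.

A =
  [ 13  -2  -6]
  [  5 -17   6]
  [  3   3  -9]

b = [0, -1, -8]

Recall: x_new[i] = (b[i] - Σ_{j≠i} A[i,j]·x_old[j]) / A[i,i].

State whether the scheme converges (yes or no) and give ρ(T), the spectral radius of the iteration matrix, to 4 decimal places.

yes, ρ = 0.6443

Diagonal D = diag(13, -17, -9); L, U strict lower/upper.
T_J = -D⁻¹(L+U): T[2,0] = -(3)/(-9) = +0.3333; T[2,2] = 0.
  T[0,:] = [+0.0000 +0.1538 +0.4615]
  T[1,:] = [+0.2941 +0.0000 +0.3529]
  T[2,:] = [+0.3333 +0.3333 +0.0000]
moduli |λ_i(T)| = 0.6443, 0.3959, 0.2484.
spectral radius ρ = 0.6443; 0.6443 < 1, so it converges for any x₀.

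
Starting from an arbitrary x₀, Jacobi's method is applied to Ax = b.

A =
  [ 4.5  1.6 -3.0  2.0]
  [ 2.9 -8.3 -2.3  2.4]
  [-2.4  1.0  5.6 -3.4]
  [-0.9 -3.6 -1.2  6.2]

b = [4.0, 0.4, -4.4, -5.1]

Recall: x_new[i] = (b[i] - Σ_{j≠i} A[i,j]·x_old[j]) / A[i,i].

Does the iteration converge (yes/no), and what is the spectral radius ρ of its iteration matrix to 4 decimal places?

A = D + L + U where D = diag(4.5, -8.3, 5.6, 6.2).
T_J = -D⁻¹(L+U): T[2,0] = -(-2.4)/(5.6) = +0.4286; T[2,2] = 0.
  T[0,:] = [+0.0000, -0.3556, +0.6667, -0.4444]
  T[1,:] = [+0.3494, +0.0000, -0.2771, +0.2892]
  T[2,:] = [+0.4286, -0.1786, +0.0000, +0.6071]
  T[3,:] = [+0.1452, +0.5806, +0.1935, +0.0000]
|eigenvalues of T|: 0.8715, 0.5900, 0.4020, 0.4020.
ρ = 0.8715; 0.8715 < 1, so it converges for any x₀.

yes, ρ = 0.8715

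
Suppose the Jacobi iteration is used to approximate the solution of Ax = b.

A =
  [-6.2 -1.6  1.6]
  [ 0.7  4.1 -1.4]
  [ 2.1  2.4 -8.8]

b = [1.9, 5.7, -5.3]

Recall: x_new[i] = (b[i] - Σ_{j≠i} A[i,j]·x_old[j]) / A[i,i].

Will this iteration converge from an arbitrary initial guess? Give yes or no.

Split A = D + L + U, D = diag(-6.2, 4.1, -8.8).
T_J = -D⁻¹(L+U): T[1,0] = -(0.7)/(4.1) = -0.1707; T[1,1] = 0.
  T[0,:] = [+0.0000  -0.2581  +0.2581]
  T[1,:] = [-0.1707  +0.0000  +0.3415]
  T[2,:] = [+0.2386  +0.2727  +0.0000]
|λ(T)| sorted: 0.5130, 0.2937, 0.2193.
ρ = 0.5130; 0.5130 < 1 ⇒ converges.

yes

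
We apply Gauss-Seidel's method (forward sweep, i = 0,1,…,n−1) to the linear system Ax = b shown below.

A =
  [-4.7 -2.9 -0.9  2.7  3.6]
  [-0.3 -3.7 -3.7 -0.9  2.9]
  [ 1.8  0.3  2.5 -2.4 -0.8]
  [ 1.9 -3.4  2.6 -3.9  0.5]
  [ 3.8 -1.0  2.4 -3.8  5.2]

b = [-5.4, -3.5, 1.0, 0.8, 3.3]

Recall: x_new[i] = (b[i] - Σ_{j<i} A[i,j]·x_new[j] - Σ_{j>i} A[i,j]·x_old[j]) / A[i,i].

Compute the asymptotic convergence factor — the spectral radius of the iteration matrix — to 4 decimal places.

1.2741

Split A = D + L + U, D = diag(-4.7, -3.7, 2.5, -3.9, 5.2).
GS T = -(D+L)⁻¹U: row 0 first, T[0,4] = -(3.6)/(-4.7) = +0.7660; later rows by forward substitution.
  T[0,:] = [+0.0000  -0.6170  -0.1915  +0.5745  +0.7660]
  T[1,:] = [+0.0000  +0.0500  -0.9845  -0.2898  +0.7217]
  T[2,:] = [+0.0000  +0.4383  +0.2560  +0.5812  -0.3181]
  T[3,:] = [+0.0000  -0.0520  +0.9356  +0.9200  -0.3399]
  T[4,:] = [+0.0000  +0.2202  +0.5162  -0.0715  -0.5225]
|λ(T)| sorted: 1.2741, 0.5726, 0.5726, 0.1329, 0.0000.
ρ = 1.2741; 1.2741 > 1 ⇒ diverges.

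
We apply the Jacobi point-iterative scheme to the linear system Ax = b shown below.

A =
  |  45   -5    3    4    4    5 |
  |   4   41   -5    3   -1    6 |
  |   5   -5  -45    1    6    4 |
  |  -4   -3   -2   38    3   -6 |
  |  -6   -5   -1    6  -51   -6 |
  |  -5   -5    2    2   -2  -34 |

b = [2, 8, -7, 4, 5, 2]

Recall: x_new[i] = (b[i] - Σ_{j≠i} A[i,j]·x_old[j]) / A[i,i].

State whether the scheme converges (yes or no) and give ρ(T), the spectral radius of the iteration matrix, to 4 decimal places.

yes, ρ = 0.2493

Split A = D + L + U, D = diag(45, 41, -45, 38, -51, -34).
T_J = -D⁻¹(L+U): T[4,5] = -(-6)/(-51) = -0.1176; T[4,4] = 0.
  T[0,:] = [+0.0000 +0.1111 -0.0667 -0.0889 -0.0889 -0.1111]
  T[1,:] = [-0.0976 +0.0000 +0.1220 -0.0732 +0.0244 -0.1463]
  T[2,:] = [+0.1111 -0.1111 +0.0000 +0.0222 +0.1333 +0.0889]
  T[3,:] = [+0.1053 +0.0789 +0.0526 +0.0000 -0.0789 +0.1579]
  T[4,:] = [-0.1176 -0.0980 -0.0196 +0.1176 +0.0000 -0.1176]
  T[5,:] = [-0.1471 -0.1471 +0.0588 +0.0588 -0.0588 +0.0000]
|λ(T)| sorted: 0.2493, 0.1856, 0.1856, 0.1837, 0.0800, 0.0800.
ρ(T) = max|λ| = 0.2493; 0.2493 < 1 ⇒ converges.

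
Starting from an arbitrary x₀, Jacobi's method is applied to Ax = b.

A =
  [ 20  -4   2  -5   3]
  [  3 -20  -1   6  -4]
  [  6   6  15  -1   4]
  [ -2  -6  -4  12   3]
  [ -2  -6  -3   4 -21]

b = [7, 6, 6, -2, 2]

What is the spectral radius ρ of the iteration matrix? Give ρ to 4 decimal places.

0.6522

A = D + L + U where D = diag(20, -20, 15, 12, -21).
Jacobi T = -D⁻¹(L+U): T[1,3] = -(6)/(-20) = +0.3000; T[1,1] = 0.
  T[0,:] = [+0.0000  +0.2000  -0.1000  +0.2500  -0.1500]
  T[1,:] = [+0.1500  +0.0000  -0.0500  +0.3000  -0.2000]
  T[2,:] = [-0.4000  -0.4000  +0.0000  +0.0667  -0.2667]
  T[3,:] = [+0.1667  +0.5000  +0.3333  +0.0000  -0.2500]
  T[4,:] = [-0.0952  -0.2857  -0.1429  +0.1905  +0.0000]
|λ(T)| sorted: 0.6522, 0.3706, 0.3706, 0.1868, 0.1081.
ρ = 0.6522; 0.6522 < 1 ⇒ converges.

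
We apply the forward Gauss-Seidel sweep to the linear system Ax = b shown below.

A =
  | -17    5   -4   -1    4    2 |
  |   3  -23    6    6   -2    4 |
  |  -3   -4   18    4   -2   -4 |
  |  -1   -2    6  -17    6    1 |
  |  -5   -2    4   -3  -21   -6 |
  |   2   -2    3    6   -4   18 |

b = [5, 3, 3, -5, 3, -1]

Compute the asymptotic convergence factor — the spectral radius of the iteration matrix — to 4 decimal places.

Write A = D+L+U with D = diag(-17, -23, 18, -17, -21, 18).
GS T = -(D+L)⁻¹U: row 0 first, T[0,2] = -(-4)/(-17) = -0.2353; later rows by forward substitution.
  T[0,:] = [+0.0000  +0.2941  -0.2353  -0.0588  +0.2353  +0.1176]
  T[1,:] = [+0.0000  +0.0384  +0.2302  +0.2532  -0.0563  +0.1893]
  T[2,:] = [+0.0000  +0.0575  +0.0119  -0.1758  +0.1378  +0.2839]
  T[3,:] = [+0.0000  -0.0015  -0.0090  -0.0884  +0.3944  +0.1298]
  T[4,:] = [+0.0000  -0.0625  +0.0377  -0.0310  -0.0807  -0.2962]
  T[5,:] = [+0.0000  -0.0514  +0.0611  +0.0865  -0.2048  -0.1485]
eigenvalue magnitudes: 0.5164, 0.1888, 0.1888, 0.1179, 0.0880, 0.0000.
spectral radius ρ = 0.5164; 0.5164 < 1: convergent.

0.5164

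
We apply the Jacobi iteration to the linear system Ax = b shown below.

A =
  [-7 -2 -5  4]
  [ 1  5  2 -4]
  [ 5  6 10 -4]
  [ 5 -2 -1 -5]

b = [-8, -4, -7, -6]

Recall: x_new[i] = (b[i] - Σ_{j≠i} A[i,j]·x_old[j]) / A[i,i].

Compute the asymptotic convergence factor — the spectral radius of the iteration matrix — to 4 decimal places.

Write A = D+L+U with D = diag(-7, 5, 10, -5).
Jacobi T = -D⁻¹(L+U): T[2,0] = -(5)/(10) = -0.5000; T[2,2] = 0.
  T[0,:] = [+0.0000, -0.2857, -0.7143, +0.5714]
  T[1,:] = [-0.2000, +0.0000, -0.4000, +0.8000]
  T[2,:] = [-0.5000, -0.6000, +0.0000, +0.4000]
  T[3,:] = [+1.0000, -0.4000, -0.2000, +0.0000]
|roots of det(T-λI)|: 1.1658, 0.8531, 0.5163, 0.5163.
ρ(T) = max|λ| = 1.1658; 1.1658 > 1, so it fails to converge.

1.1658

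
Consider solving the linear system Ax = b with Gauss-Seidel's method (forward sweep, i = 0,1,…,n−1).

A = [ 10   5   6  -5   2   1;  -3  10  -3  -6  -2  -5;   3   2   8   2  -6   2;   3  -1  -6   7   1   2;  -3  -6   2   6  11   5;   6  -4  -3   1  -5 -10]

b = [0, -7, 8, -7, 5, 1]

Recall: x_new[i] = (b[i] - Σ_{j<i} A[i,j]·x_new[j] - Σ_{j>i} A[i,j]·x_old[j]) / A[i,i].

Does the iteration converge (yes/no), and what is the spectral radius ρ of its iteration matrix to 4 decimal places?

Diagonal D = diag(10, 10, 8, 7, 11, -10); L, U strict lower/upper.
GS T = -(D+L)⁻¹U: row 0 first, T[0,3] = -(-5)/(10) = +0.5000; later rows by forward substitution.
  T[0,:] = [+0.0000 -0.5000 -0.6000 +0.5000 -0.2000 -0.1000]
  T[1,:] = [+0.0000 -0.1500 +0.1200 +0.7500 +0.1400 +0.4700]
  T[2,:] = [+0.0000 +0.2250 +0.1950 -0.6250 +0.7900 -0.3300]
  T[3,:] = [+0.0000 +0.3857 +0.4414 -0.6429 +0.6400 -0.4586]
  T[4,:] = [+0.0000 -0.4695 -0.3744 +1.0097 -0.4709 +0.0847]
  T[5,:] = [+0.0000 -0.0342 -0.2351 -0.3817 -0.1135 -0.2372]
|λ(T)| sorted: 1.3471, 0.4898, 0.4416, 0.4416, 0.0114, 0.0000.
ρ(T) = max|λ| = 1.3471; 1.3471 > 1 ⇒ diverges.

no, ρ = 1.3471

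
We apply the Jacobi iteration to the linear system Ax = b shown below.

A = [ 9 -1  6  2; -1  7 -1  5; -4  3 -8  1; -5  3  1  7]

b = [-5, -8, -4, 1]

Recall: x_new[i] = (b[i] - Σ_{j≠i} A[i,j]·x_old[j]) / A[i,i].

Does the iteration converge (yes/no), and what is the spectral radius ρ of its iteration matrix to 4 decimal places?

Split A = D + L + U, D = diag(9, 7, -8, 7).
Jacobi T = -D⁻¹(L+U): T[1,3] = -(5)/(7) = -0.7143; T[1,1] = 0.
  T[0,:] = [+0.0000, +0.1111, -0.6667, -0.2222]
  T[1,:] = [+0.1429, +0.0000, +0.1429, -0.7143]
  T[2,:] = [-0.5000, +0.3750, +0.0000, +0.1250]
  T[3,:] = [+0.7143, -0.4286, -0.1429, +0.0000]
moduli |λ_i(T)| = 0.8531, 0.6320, 0.2361, 0.2361.
ρ = 0.8531; 0.8531 < 1: convergent.

yes, ρ = 0.8531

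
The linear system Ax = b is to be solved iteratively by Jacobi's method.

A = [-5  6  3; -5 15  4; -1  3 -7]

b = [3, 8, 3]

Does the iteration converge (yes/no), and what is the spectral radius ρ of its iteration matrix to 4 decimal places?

Split A = D + L + U, D = diag(-5, 15, -7).
Jacobi T = -D⁻¹(L+U): T[0,1] = -(6)/(-5) = +1.2000; T[0,0] = 0.
  T[0,:] = [+0.0000, +1.2000, +0.6000]
  T[1,:] = [+0.3333, +0.0000, -0.2667]
  T[2,:] = [-0.1429, +0.4286, +0.0000]
|roots of det(T-λI)|: 0.6373, 0.4541, 0.4541.
ρ = 0.6373; 0.6373 < 1, so it converges for any x₀.

yes, ρ = 0.6373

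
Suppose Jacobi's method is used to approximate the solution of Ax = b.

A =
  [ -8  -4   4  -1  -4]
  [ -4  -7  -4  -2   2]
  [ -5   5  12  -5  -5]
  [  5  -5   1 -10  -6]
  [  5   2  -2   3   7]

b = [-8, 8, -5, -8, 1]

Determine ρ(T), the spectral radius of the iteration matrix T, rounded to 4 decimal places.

A = D + L + U where D = diag(-8, -7, 12, -10, 7).
Jacobi: T = -D⁻¹(L+U), T[0,1] = -(-4)/(-8) = -0.5000; T[0,0] = 0.
  T[0,:] = [+0.0000, -0.5000, +0.5000, -0.1250, -0.5000]
  T[1,:] = [-0.5714, +0.0000, -0.5714, -0.2857, +0.2857]
  T[2,:] = [+0.4167, -0.4167, +0.0000, +0.4167, +0.4167]
  T[3,:] = [+0.5000, -0.5000, +0.1000, +0.0000, -0.6000]
  T[4,:] = [-0.7143, -0.2857, +0.2857, -0.4286, +0.0000]
|λ(T)| sorted: 1.2483, 0.8970, 0.6822, 0.4192, 0.0883.
ρ = 1.2483; 1.2483 > 1, so it fails to converge.

1.2483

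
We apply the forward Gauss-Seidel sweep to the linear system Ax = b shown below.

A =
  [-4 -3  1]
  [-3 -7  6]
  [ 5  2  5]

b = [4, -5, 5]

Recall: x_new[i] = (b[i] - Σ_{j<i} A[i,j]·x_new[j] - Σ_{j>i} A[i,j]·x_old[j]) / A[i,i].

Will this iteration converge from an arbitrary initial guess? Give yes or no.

Write A = D+L+U with D = diag(-4, -7, 5).
Gauss-Seidel: T = -(D+L)⁻¹U, row 0 first, T[0,2] = -(1)/(-4) = +0.2500; later rows by forward substitution.
  T[0,:] = [+0.0000  -0.7500  +0.2500]
  T[1,:] = [+0.0000  +0.3214  +0.7500]
  T[2,:] = [+0.0000  +0.6214  -0.5500]
eigenvalue magnitudes: 0.9242, 0.6956, 0.0000.
ρ = 0.9242; 0.9242 < 1: convergent.

yes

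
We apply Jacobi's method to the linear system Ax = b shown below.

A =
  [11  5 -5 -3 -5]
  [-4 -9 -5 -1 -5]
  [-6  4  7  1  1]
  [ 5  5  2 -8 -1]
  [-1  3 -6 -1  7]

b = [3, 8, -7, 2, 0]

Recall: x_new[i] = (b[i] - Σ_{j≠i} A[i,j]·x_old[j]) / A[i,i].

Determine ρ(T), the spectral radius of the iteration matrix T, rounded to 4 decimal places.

1.4044

Split A = D + L + U, D = diag(11, -9, 7, -8, 7).
Jacobi: T = -D⁻¹(L+U), T[1,4] = -(-5)/(-9) = -0.5556; T[1,1] = 0.
  T[0,:] = [+0.0000, -0.4545, +0.4545, +0.2727, +0.4545]
  T[1,:] = [-0.4444, +0.0000, -0.5556, -0.1111, -0.5556]
  T[2,:] = [+0.8571, -0.5714, +0.0000, -0.1429, -0.1429]
  T[3,:] = [+0.6250, +0.6250, +0.2500, +0.0000, -0.1250]
  T[4,:] = [+0.1429, -0.4286, +0.8571, +0.1429, +0.0000]
|roots of det(T-λI)|: 1.4044, 0.7206, 0.7206, 0.6377, 0.1823.
ρ(T) = max|λ| = 1.4044; 1.4044 > 1 ⇒ diverges.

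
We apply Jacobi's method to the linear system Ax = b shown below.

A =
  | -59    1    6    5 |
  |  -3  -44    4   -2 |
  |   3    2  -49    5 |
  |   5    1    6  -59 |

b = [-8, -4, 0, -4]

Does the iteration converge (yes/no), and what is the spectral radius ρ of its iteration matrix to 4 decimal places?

yes, ρ = 0.1731

Split A = D + L + U, D = diag(-59, -44, -49, -59).
Jacobi: T = -D⁻¹(L+U), T[3,0] = -(5)/(-59) = +0.0847; T[3,3] = 0.
  T[0,:] = [+0.0000, +0.0169, +0.1017, +0.0847]
  T[1,:] = [-0.0682, +0.0000, +0.0909, -0.0455]
  T[2,:] = [+0.0612, +0.0408, +0.0000, +0.1020]
  T[3,:] = [+0.0847, +0.0169, +0.1017, +0.0000]
|λ(T)| sorted: 0.1731, 0.1152, 0.0847, 0.0268.
ρ = 0.1731; 0.1731 < 1: convergent.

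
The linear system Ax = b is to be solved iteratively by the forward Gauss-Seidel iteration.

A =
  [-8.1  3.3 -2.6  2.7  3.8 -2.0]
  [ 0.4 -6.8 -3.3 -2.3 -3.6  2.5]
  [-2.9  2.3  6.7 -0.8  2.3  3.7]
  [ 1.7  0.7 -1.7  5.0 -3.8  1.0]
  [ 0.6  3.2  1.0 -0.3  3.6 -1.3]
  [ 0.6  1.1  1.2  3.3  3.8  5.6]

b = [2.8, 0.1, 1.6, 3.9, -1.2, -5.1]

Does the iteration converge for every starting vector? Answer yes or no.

no

Let D = diag(-8.1, -6.8, 6.7, 5, 3.6, 5.6); L, U the strict triangles.
Gauss-Seidel: T = -(D+L)⁻¹U, row 0 first, T[0,1] = -(3.3)/(-8.1) = +0.4074; later rows by forward substitution.
  T[0,:] = [+0.0000, +0.4074, -0.3210, +0.3333, +0.4691, -0.2469]
  T[1,:] = [+0.0000, +0.0240, -0.5042, -0.3186, -0.5018, +0.3531]
  T[2,:] = [+0.0000, +0.1681, +0.0341, +0.3731, +0.0320, -0.7803]
  T[3,:] = [+0.0000, -0.0847, +0.1913, +0.0581, +0.6816, -0.4308]
  T[4,:] = [+0.0000, -0.1430, +0.5081, +0.1289, +0.4158, +0.2692]
  T[5,:] = [+0.0000, +0.0625, -0.3314, -0.1748, -0.6424, +0.1955]
|eigenvalues of T|: 1.1619, 0.5059, 0.5059, 0.0483, 0.0483, 0.0000.
ρ(T) = max|λ| = 1.1619; 1.1619 > 1 ⇒ diverges.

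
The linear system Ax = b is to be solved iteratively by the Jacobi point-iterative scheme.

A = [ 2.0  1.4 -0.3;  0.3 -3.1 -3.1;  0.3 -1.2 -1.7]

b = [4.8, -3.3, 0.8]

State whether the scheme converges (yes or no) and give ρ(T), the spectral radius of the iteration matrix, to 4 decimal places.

Diagonal D = diag(2, -3.1, -1.7); L, U strict lower/upper.
Jacobi T = -D⁻¹(L+U): T[1,2] = -(-3.1)/(-3.1) = -1.0000; T[1,1] = 0.
  T[0,:] = [+0.0000, -0.7000, +0.1500]
  T[1,:] = [+0.0968, +0.0000, -1.0000]
  T[2,:] = [+0.1765, -0.7059, +0.0000]
eigenvalue magnitudes: 0.8899, 0.7108, 0.1791.
ρ = 0.8899; 0.8899 < 1: convergent.

yes, ρ = 0.8899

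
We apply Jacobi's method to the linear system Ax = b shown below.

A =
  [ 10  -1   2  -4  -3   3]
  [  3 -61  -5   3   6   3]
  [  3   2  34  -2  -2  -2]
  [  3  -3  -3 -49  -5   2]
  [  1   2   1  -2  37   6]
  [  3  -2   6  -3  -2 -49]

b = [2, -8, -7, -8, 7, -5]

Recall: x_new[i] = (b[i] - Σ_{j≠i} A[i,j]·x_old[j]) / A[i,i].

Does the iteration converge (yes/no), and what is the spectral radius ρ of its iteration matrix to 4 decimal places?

A = D + L + U where D = diag(10, -61, 34, -49, 37, -49).
Jacobi T = -D⁻¹(L+U): T[4,0] = -(1)/(37) = -0.0270; T[4,4] = 0.
  T[0,:] = [+0.0000, +0.1000, -0.2000, +0.4000, +0.3000, -0.3000]
  T[1,:] = [+0.0492, +0.0000, -0.0820, +0.0492, +0.0984, +0.0492]
  T[2,:] = [-0.0882, -0.0588, +0.0000, +0.0588, +0.0588, +0.0588]
  T[3,:] = [+0.0612, -0.0612, -0.0612, +0.0000, -0.1020, +0.0408]
  T[4,:] = [-0.0270, -0.0541, -0.0270, +0.0541, +0.0000, -0.1622]
  T[5,:] = [+0.0612, -0.0408, +0.1224, -0.0612, -0.0408, +0.0000]
eigenvalue magnitudes: 0.2418, 0.1687, 0.1687, 0.1674, 0.1674, 0.0676.
ρ = 0.2418; 0.2418 < 1, so it converges for any x₀.

yes, ρ = 0.2418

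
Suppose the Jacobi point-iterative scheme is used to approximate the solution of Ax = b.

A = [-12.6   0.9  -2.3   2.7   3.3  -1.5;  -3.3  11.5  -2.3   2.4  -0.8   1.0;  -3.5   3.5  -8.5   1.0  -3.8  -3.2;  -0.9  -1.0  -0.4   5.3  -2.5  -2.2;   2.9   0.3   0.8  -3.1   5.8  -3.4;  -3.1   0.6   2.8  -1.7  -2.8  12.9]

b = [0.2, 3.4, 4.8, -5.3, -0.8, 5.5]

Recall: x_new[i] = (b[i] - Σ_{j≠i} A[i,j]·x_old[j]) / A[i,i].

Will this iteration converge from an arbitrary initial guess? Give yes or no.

Write A = D+L+U with D = diag(-12.6, 11.5, -8.5, 5.3, 5.8, 12.9).
T_J = -D⁻¹(L+U): T[2,0] = -(-3.5)/(-8.5) = -0.4118; T[2,2] = 0.
  T[0,:] = [+0.0000 +0.0714 -0.1825 +0.2143 +0.2619 -0.1190]
  T[1,:] = [+0.2870 +0.0000 +0.2000 -0.2087 +0.0696 -0.0870]
  T[2,:] = [-0.4118 +0.4118 +0.0000 +0.1176 -0.4471 -0.3765]
  T[3,:] = [+0.1698 +0.1887 +0.0755 +0.0000 +0.4717 +0.4151]
  T[4,:] = [-0.5000 -0.0517 -0.1379 +0.5345 +0.0000 +0.5862]
  T[5,:] = [+0.2403 -0.0465 -0.2171 +0.1318 +0.2171 +0.0000]
moduli |λ_i(T)| = 0.8708, 0.7042, 0.3072, 0.3072, 0.2384, 0.1959.
spectral radius ρ = 0.8708; 0.8708 < 1: convergent.

yes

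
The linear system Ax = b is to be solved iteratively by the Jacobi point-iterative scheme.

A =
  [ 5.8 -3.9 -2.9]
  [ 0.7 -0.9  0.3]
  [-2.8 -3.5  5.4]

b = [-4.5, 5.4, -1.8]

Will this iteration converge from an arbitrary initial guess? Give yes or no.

no

A = D + L + U where D = diag(5.8, -0.9, 5.4).
T_J = -D⁻¹(L+U): T[0,1] = -(-3.9)/(5.8) = +0.6724; T[0,0] = 0.
  T[0,:] = [+0.0000 +0.6724 +0.5000]
  T[1,:] = [+0.7778 +0.0000 +0.3333]
  T[2,:] = [+0.5185 +0.6481 +0.0000]
moduli |λ_i(T)| = 1.1485, 0.6695, 0.4790.
ρ(T) = max|λ| = 1.1485; 1.1485 > 1, so it fails to converge.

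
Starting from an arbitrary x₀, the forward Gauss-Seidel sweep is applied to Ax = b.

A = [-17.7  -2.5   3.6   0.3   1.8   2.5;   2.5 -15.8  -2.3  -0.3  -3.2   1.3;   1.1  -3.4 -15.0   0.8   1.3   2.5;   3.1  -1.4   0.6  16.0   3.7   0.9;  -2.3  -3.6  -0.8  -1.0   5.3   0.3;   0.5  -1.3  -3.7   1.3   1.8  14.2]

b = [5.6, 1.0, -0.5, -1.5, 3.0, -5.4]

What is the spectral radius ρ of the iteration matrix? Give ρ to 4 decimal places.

0.2068

Diagonal D = diag(-17.7, -15.8, -15, 16, 5.3, 14.2); L, U strict lower/upper.
GS T = -(D+L)⁻¹U: row 0 first, T[0,4] = -(1.8)/(-17.7) = +0.1017; later rows by forward substitution.
  T[0,:] = [+0.0000, -0.1412, +0.2034, +0.0169, +0.1017, +0.1412]
  T[1,:] = [+0.0000, -0.0223, -0.1134, -0.0163, -0.1864, +0.1046]
  T[2,:] = [+0.0000, -0.0053, +0.0406, +0.0583, +0.1364, +0.1533]
  T[3,:] = [+0.0000, +0.0256, -0.0509, -0.0069, -0.2724, -0.0802]
  T[4,:] = [+0.0000, -0.0724, +0.0078, +0.0038, -0.1133, +0.0838]
  T[5,:] = [+0.0000, +0.0084, -0.0033, +0.0132, +0.0542, +0.0413]
|eigenvalues of T|: 0.2068, 0.0982, 0.0982, 0.0159, 0.0159, 0.0000.
ρ = 0.2068; 0.2068 < 1 ⇒ converges.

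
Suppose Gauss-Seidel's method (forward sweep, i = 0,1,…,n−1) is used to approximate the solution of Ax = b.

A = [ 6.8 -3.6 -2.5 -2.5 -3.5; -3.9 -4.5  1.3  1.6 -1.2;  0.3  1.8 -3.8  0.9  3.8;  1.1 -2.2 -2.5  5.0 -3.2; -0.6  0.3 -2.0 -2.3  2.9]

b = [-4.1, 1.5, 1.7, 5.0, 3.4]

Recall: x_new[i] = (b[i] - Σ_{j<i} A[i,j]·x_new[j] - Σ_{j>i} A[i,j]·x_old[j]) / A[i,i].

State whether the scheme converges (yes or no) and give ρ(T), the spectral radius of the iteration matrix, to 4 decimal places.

Write A = D+L+U with D = diag(6.8, -4.5, -3.8, 5, 2.9).
Gauss-Seidel: T = -(D+L)⁻¹U, row 0 first, T[0,1] = -(-3.6)/(6.8) = +0.5294; later rows by forward substitution.
  T[0,:] = [+0.0000  +0.5294  +0.3676  +0.3676  +0.5147]
  T[1,:] = [+0.0000  -0.4588  -0.0297  +0.0369  -0.7127]
  T[2,:] = [+0.0000  -0.1755  +0.0149  +0.2834  +0.7030]
  T[3,:] = [+0.0000  -0.4061  -0.0865  +0.0770  +0.5647]
  T[4,:] = [+0.0000  -0.2862  +0.0208  +0.3288  +1.1129]
|roots of det(T-λI)|: 1.4012, 0.4546, 0.1505, 0.0500, 0.0000.
spectral radius ρ = 1.4012; 1.4012 > 1 ⇒ diverges.

no, ρ = 1.4012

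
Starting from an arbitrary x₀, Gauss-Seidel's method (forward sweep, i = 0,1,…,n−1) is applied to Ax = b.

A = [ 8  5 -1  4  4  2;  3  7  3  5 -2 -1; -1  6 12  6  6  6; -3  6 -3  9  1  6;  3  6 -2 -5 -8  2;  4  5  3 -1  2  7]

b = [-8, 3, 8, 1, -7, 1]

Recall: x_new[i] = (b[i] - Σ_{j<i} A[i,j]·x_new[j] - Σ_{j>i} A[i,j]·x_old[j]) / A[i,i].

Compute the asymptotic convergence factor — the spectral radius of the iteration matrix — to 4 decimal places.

1.1379

Write A = D+L+U with D = diag(8, 7, 12, 9, -8, 7).
GS T = -(D+L)⁻¹U: row 0 first, T[0,2] = -(-1)/(8) = +0.1250; later rows by forward substitution.
  T[0,:] = [+0.0000  -0.6250  +0.1250  -0.5000  -0.5000  -0.2500]
  T[1,:] = [+0.0000  +0.2679  -0.4821  -0.5000  +0.5000  +0.2500]
  T[2,:] = [+0.0000  -0.1860  +0.2515  -0.2917  -0.7917  -0.6458]
  T[3,:] = [+0.0000  -0.4489  +0.4469  +0.0694  -0.8750  -1.1319]
  T[4,:] = [+0.0000  +0.2936  -0.6569  -0.5330  +0.9323  +1.2127]
  T[5,:] = [+0.0000  +0.0975  +0.4167  +0.9301  -0.1235  -0.2671]
|eigenvalues of T|: 1.1379, 0.5161, 0.5161, 0.2251, 0.0312, 0.0000.
spectral radius ρ = 1.1379; 1.1379 > 1 ⇒ diverges.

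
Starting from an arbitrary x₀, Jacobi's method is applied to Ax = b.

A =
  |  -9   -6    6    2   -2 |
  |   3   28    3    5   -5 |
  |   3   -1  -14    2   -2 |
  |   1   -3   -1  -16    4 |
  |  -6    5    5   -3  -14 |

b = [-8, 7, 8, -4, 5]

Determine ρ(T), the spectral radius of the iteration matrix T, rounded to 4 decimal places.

Write A = D+L+U with D = diag(-9, 28, -14, -16, -14).
T_J = -D⁻¹(L+U): T[2,3] = -(2)/(-14) = +0.1429; T[2,2] = 0.
  T[0,:] = [+0.0000 -0.6667 +0.6667 +0.2222 -0.2222]
  T[1,:] = [-0.1071 +0.0000 -0.1071 -0.1786 +0.1786]
  T[2,:] = [+0.2143 -0.0714 +0.0000 +0.1429 -0.1429]
  T[3,:] = [+0.0625 -0.1875 -0.0625 +0.0000 +0.2500]
  T[4,:] = [-0.4286 +0.3571 +0.3571 -0.2143 +0.0000]
|roots of det(T-λI)|: 0.6711, 0.4470, 0.4470, 0.0981, 0.0981.
ρ(T) = max|λ| = 0.6711; 0.6711 < 1 ⇒ converges.

0.6711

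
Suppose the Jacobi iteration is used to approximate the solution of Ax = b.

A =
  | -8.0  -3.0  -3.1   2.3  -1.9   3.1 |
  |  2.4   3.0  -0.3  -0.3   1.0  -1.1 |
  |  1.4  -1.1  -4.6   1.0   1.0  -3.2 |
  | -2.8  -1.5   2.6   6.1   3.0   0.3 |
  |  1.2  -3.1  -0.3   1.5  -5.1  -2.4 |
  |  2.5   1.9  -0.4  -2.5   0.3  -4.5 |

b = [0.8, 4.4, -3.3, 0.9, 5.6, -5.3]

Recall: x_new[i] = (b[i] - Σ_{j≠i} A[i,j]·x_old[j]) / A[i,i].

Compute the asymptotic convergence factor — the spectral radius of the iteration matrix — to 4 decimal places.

1.1419

Let D = diag(-8, 3, -4.6, 6.1, -5.1, -4.5); L, U the strict triangles.
Jacobi T = -D⁻¹(L+U): T[1,4] = -(1)/(3) = -0.3333; T[1,1] = 0.
  T[0,:] = [+0.0000  -0.3750  -0.3875  +0.2875  -0.2375  +0.3875]
  T[1,:] = [-0.8000  +0.0000  +0.1000  +0.1000  -0.3333  +0.3667]
  T[2,:] = [+0.3043  -0.2391  +0.0000  +0.2174  +0.2174  -0.6957]
  T[3,:] = [+0.4590  +0.2459  -0.4262  +0.0000  -0.4918  -0.0492]
  T[4,:] = [+0.2353  -0.6078  -0.0588  +0.2941  +0.0000  -0.4706]
  T[5,:] = [+0.5556  +0.4222  -0.0889  -0.5556  +0.0667  +0.0000]
eigenvalue magnitudes: 1.1419, 0.8418, 0.8418, 0.4892, 0.2821, 0.0965.
ρ = 1.1419; 1.1419 > 1: divergent.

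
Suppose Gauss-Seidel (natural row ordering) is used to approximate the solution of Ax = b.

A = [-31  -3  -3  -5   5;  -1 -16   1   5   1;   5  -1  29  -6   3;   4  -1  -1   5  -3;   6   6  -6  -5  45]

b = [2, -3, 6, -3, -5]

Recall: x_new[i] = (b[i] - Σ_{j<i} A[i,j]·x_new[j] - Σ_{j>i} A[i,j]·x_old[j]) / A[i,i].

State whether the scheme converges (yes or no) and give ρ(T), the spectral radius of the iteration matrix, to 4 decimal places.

A = D + L + U where D = diag(-31, -16, 29, 5, 45).
Gauss-Seidel: T = -(D+L)⁻¹U, row 0 first, T[0,3] = -(-5)/(-31) = -0.1613; later rows by forward substitution.
  T[0,:] = [+0.0000, -0.0968, -0.0968, -0.1613, +0.1613]
  T[1,:] = [+0.0000, +0.0060, +0.0685, +0.3226, +0.0524]
  T[2,:] = [+0.0000, +0.0169, +0.0190, +0.2458, -0.1294]
  T[3,:] = [+0.0000, +0.0820, +0.0949, +0.2427, +0.4556]
  T[4,:] = [+0.0000, +0.0235, +0.0169, +0.0382, +0.0049]
eigenvalue magnitudes: 0.4386, 0.0970, 0.0970, 0.0243, 0.0000.
spectral radius ρ = 0.4386; 0.4386 < 1, so it converges for any x₀.

yes, ρ = 0.4386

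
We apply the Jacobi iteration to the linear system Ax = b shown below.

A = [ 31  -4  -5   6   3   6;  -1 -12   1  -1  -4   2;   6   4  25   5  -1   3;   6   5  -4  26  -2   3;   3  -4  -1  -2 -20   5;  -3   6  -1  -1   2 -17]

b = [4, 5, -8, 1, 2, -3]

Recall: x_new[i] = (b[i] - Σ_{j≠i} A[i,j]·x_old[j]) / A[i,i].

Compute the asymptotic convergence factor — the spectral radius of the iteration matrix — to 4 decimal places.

Let D = diag(31, -12, 25, 26, -20, -17); L, U the strict triangles.
T_J = -D⁻¹(L+U): T[1,5] = -(2)/(-12) = +0.1667; T[1,1] = 0.
  T[0,:] = [+0.0000  +0.1290  +0.1613  -0.1935  -0.0968  -0.1935]
  T[1,:] = [-0.0833  +0.0000  +0.0833  -0.0833  -0.3333  +0.1667]
  T[2,:] = [-0.2400  -0.1600  +0.0000  -0.2000  +0.0400  -0.1200]
  T[3,:] = [-0.2308  -0.1923  +0.1538  +0.0000  +0.0769  -0.1154]
  T[4,:] = [+0.1500  -0.2000  -0.0500  -0.1000  +0.0000  +0.2500]
  T[5,:] = [-0.1765  +0.3529  -0.0588  -0.0588  +0.1176  +0.0000]
|λ(T)| sorted: 0.5085, 0.3094, 0.3094, 0.2817, 0.2590, 0.2590.
spectral radius ρ = 0.5085; 0.5085 < 1: convergent.

0.5085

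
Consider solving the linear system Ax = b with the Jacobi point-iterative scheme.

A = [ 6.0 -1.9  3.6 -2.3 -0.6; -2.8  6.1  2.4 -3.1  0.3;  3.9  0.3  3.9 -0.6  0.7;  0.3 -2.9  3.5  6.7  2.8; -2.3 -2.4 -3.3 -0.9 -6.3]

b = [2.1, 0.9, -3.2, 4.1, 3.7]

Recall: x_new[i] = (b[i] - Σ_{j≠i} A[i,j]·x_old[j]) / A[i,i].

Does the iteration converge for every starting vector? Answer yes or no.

no

Diagonal D = diag(6, 6.1, 3.9, 6.7, -6.3); L, U strict lower/upper.
Jacobi T = -D⁻¹(L+U): T[0,1] = -(-1.9)/(6) = +0.3167; T[0,0] = 0.
  T[0,:] = [+0.0000 +0.3167 -0.6000 +0.3833 +0.1000]
  T[1,:] = [+0.4590 +0.0000 -0.3934 +0.5082 -0.0492]
  T[2,:] = [-1.0000 -0.0769 +0.0000 +0.1538 -0.1795]
  T[3,:] = [-0.0448 +0.4328 -0.5224 +0.0000 -0.4179]
  T[4,:] = [-0.3651 -0.3810 -0.5238 -0.1429 +0.0000]
|roots of det(T-λI)|: 1.1213, 0.7165, 0.7165, 0.5088, 0.4616.
ρ = 1.1213; 1.1213 > 1 ⇒ diverges.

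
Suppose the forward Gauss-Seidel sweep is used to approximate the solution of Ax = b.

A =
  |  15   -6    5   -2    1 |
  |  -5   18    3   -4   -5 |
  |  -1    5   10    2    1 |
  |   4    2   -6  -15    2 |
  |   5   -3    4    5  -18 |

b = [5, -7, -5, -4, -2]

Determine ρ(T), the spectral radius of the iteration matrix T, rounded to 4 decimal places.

0.5707

Diagonal D = diag(15, 18, 10, -15, -18); L, U strict lower/upper.
T_GS = -(D+L)⁻¹U: row 0 first, T[0,3] = -(-2)/(15) = +0.1333; later rows by forward substitution.
  T[0,:] = [+0.0000, +0.4000, -0.3333, +0.1333, -0.0667]
  T[1,:] = [+0.0000, +0.1111, -0.2593, +0.2593, +0.2593]
  T[2,:] = [+0.0000, -0.0156, +0.0963, -0.3163, -0.2363]
  T[3,:] = [+0.0000, +0.1277, -0.1620, +0.1966, +0.2446]
  T[4,:] = [+0.0000, +0.1246, -0.0730, -0.0218, -0.0463]
|λ(T)| sorted: 0.5707, 0.1060, 0.1060, 0.0770, 0.0000.
ρ(T) = max|λ| = 0.5707; 0.5707 < 1: convergent.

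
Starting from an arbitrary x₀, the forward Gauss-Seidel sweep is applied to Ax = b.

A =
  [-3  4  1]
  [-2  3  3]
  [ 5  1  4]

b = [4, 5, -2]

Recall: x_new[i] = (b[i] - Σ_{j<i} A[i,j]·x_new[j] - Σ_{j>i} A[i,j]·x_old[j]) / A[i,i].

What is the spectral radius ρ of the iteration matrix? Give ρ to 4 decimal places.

Write A = D+L+U with D = diag(-3, 3, 4).
T_GS = -(D+L)⁻¹U: row 0 first, T[0,1] = -(4)/(-3) = +1.3333; later rows by forward substitution.
  T[0,:] = [+0.0000  +1.3333  +0.3333]
  T[1,:] = [+0.0000  +0.8889  -0.7778]
  T[2,:] = [+0.0000  -1.8889  -0.2222]
|eigenvalues of T|: 1.6667, 1.0000, 0.0000.
spectral radius ρ = 1.6667; 1.6667 > 1 ⇒ diverges.

1.6667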